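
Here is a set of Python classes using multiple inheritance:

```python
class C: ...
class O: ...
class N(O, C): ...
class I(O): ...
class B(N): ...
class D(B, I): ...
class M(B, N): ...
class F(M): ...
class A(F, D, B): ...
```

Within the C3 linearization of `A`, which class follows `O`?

L[A] = A + merge(L[F], L[D], L[B], [F D B])
  take F:  [F M B N O C object] + [D B N I O C object] + [B N O C object] + [F D B]
  take M:  [M B N O C object] + [D B N I O C object] + [B N O C object] + [D B]
  take D:  [B N O C object] + [D B N I O C object] + [B N O C object] + [D B]
  take B:  [B N O C object] + [B N I O C object] + [B N O C object] + [B]
  take N:  [N O C object] + [N I O C object] + [N O C object]
  take I:  [O C object] + [I O C object] + [O C object]
  take O:  [O C object] + [O C object] + [O C object]
  take C:  [C object] + [C object] + [C object]
  take object:  [object] + [object] + [object]
MRO: A F M D B N I O C object
O is at position 7; next is C.

C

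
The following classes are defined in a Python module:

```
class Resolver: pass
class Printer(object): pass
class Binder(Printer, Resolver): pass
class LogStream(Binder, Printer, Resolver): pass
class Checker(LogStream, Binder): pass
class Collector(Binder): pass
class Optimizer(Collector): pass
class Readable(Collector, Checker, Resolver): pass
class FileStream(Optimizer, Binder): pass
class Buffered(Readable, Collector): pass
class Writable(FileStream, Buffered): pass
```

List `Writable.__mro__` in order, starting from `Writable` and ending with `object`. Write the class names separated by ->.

L[Writable] = Writable + merge(L[FileStream], L[Buffered], [FileStream Buffered])
  take FileStream:  [FileStream Optimizer Collector Binder Printer Resolver object] + [Buffered Readable Collector Checker LogStream Binder Printer Resolver object] + [FileStream Buffered]
  take Optimizer:  [Optimizer Collector Binder Printer Resolver object] + [Buffered Readable Collector Checker LogStream Binder Printer Resolver object] + [Buffered]
  take Buffered:  [Collector Binder Printer Resolver object] + [Buffered Readable Collector Checker LogStream Binder Printer Resolver object] + [Buffered]
  take Readable:  [Collector Binder Printer Resolver object] + [Readable Collector Checker LogStream Binder Printer Resolver object]
  take Collector:  [Collector Binder Printer Resolver object] + [Collector Checker LogStream Binder Printer Resolver object]
  take Checker:  [Binder Printer Resolver object] + [Checker LogStream Binder Printer Resolver object]
  take LogStream:  [Binder Printer Resolver object] + [LogStream Binder Printer Resolver object]
  take Binder:  [Binder Printer Resolver object] + [Binder Printer Resolver object]
  take Printer:  [Printer Resolver object] + [Printer Resolver object]
  take Resolver:  [Resolver object] + [Resolver object]
  take object:  [object] + [object]

Writable -> FileStream -> Optimizer -> Buffered -> Readable -> Collector -> Checker -> LogStream -> Binder -> Printer -> Resolver -> object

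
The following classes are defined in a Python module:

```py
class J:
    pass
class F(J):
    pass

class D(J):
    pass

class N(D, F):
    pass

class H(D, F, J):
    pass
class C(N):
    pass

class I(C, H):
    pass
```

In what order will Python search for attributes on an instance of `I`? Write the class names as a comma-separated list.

L[I] = I + merge(L[C], L[H], [C H])
  take C:  [C N D F J object] + [H D F J object] + [C H]
  take N:  [N D F J object] + [H D F J object] + [H]
  take H:  [D F J object] + [H D F J object] + [H]
  take D:  [D F J object] + [D F J object]
  take F:  [F J object] + [F J object]
  take J:  [J object] + [J object]
  take object:  [object] + [object]

I, C, N, H, D, F, J, object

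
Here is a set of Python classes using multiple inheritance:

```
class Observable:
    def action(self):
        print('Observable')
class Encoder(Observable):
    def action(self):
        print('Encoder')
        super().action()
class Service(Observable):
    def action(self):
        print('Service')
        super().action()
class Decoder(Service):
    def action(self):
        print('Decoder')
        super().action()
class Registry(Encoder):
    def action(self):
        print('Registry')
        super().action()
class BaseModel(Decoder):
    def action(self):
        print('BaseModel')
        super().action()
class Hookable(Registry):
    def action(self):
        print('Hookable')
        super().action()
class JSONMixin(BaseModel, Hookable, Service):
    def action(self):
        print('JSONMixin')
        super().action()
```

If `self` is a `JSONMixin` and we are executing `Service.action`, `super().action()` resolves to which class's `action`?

Registry

L[JSONMixin] = JSONMixin + merge(L[BaseModel], L[Hookable], L[Service], [BaseModel Hookable Service])
  take BaseModel:  [BaseModel Decoder Service Observable object] + [Hookable Registry Encoder Observable object] + [Service Observable object] + [BaseModel Hookable Service]
  take Decoder:  [Decoder Service Observable object] + [Hookable Registry Encoder Observable object] + [Service Observable object] + [Hookable Service]
  take Hookable:  [Service Observable object] + [Hookable Registry Encoder Observable object] + [Service Observable object] + [Hookable Service]
  take Service:  [Service Observable object] + [Registry Encoder Observable object] + [Service Observable object] + [Service]
  take Registry:  [Observable object] + [Registry Encoder Observable object] + [Observable object]
  take Encoder:  [Observable object] + [Encoder Observable object] + [Observable object]
  take Observable:  [Observable object] + [Observable object] + [Observable object]
  take object:  [object] + [object] + [object]
MRO: JSONMixin BaseModel Decoder Hookable Service Registry Encoder Observable object
super() in Service.action on a JSONMixin instance goes to the class after Service in JSONMixin's MRO: Registry.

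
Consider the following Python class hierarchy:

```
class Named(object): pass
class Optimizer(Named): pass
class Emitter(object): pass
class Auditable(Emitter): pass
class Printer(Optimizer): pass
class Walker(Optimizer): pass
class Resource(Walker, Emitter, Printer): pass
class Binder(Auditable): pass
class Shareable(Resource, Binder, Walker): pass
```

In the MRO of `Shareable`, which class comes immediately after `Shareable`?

L[Shareable] = Shareable + merge(L[Resource], L[Binder], L[Walker], [Resource Binder Walker])
  take Resource:  [Resource Walker Emitter Printer Optimizer Named object] + [Binder Auditable Emitter object] + [Walker Optimizer Named object] + [Resource Binder Walker]
  take Binder:  [Walker Emitter Printer Optimizer Named object] + [Binder Auditable Emitter object] + [Walker Optimizer Named object] + [Binder Walker]
  take Walker:  [Walker Emitter Printer Optimizer Named object] + [Auditable Emitter object] + [Walker Optimizer Named object] + [Walker]
  take Auditable:  [Emitter Printer Optimizer Named object] + [Auditable Emitter object] + [Optimizer Named object]
  take Emitter:  [Emitter Printer Optimizer Named object] + [Emitter object] + [Optimizer Named object]
  take Printer:  [Printer Optimizer Named object] + [object] + [Optimizer Named object]
  take Optimizer:  [Optimizer Named object] + [object] + [Optimizer Named object]
  take Named:  [Named object] + [object] + [Named object]
  take object:  [object] + [object] + [object]
MRO: Shareable Resource Binder Walker Auditable Emitter Printer Optimizer Named object
Shareable is at position 0; next is Resource.

Resource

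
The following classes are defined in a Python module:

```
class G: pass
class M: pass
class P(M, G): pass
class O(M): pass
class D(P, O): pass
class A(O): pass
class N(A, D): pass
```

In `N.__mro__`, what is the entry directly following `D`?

P

L[N] = N + merge(L[A], L[D], [A D])
  take A:  [A O M object] + [D P O M G object] + [A D]
  take D:  [O M object] + [D P O M G object] + [D]
  take P:  [O M object] + [P O M G object]
  take O:  [O M object] + [O M G object]
  take M:  [M object] + [M G object]
  take G:  [object] + [G object]
  take object:  [object] + [object]
MRO: N A D P O M G object
D is at position 2; next is P.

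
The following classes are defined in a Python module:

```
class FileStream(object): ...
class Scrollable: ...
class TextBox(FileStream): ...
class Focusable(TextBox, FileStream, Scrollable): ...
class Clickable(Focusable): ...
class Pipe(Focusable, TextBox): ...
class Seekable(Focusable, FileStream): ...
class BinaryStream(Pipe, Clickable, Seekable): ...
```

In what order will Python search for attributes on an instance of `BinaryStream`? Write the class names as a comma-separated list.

BinaryStream, Pipe, Clickable, Seekable, Focusable, TextBox, FileStream, Scrollable, object

L[BinaryStream] = BinaryStream + merge(L[Pipe], L[Clickable], L[Seekable], [Pipe Clickable Seekable])
  take Pipe:  [Pipe Focusable TextBox FileStream Scrollable object] + [Clickable Focusable TextBox FileStream Scrollable object] + [Seekable Focusable TextBox FileStream Scrollable object] + [Pipe Clickable Seekable]
  take Clickable:  [Focusable TextBox FileStream Scrollable object] + [Clickable Focusable TextBox FileStream Scrollable object] + [Seekable Focusable TextBox FileStream Scrollable object] + [Clickable Seekable]
  take Seekable:  [Focusable TextBox FileStream Scrollable object] + [Focusable TextBox FileStream Scrollable object] + [Seekable Focusable TextBox FileStream Scrollable object] + [Seekable]
  take Focusable:  [Focusable TextBox FileStream Scrollable object] + [Focusable TextBox FileStream Scrollable object] + [Focusable TextBox FileStream Scrollable object]
  take TextBox:  [TextBox FileStream Scrollable object] + [TextBox FileStream Scrollable object] + [TextBox FileStream Scrollable object]
  take FileStream:  [FileStream Scrollable object] + [FileStream Scrollable object] + [FileStream Scrollable object]
  take Scrollable:  [Scrollable object] + [Scrollable object] + [Scrollable object]
  take object:  [object] + [object] + [object]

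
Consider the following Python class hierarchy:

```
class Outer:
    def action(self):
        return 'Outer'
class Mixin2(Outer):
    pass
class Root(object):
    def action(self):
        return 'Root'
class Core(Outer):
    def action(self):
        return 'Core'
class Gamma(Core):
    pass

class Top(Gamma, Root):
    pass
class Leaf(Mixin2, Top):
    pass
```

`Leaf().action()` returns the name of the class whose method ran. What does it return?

Core

L[Leaf] = Leaf + merge(L[Mixin2], L[Top], [Mixin2 Top])
  take Mixin2:  [Mixin2 Outer object] + [Top Gamma Core Outer Root object] + [Mixin2 Top]
  take Top:  [Outer object] + [Top Gamma Core Outer Root object] + [Top]
  take Gamma:  [Outer object] + [Gamma Core Outer Root object]
  take Core:  [Outer object] + [Core Outer Root object]
  take Outer:  [Outer object] + [Outer Root object]
  take Root:  [object] + [Root object]
  take object:  [object] + [object]
MRO: Leaf Mixin2 Top Gamma Core Outer Root object
action is defined in: Core, Outer, Root. First along the MRO is Core.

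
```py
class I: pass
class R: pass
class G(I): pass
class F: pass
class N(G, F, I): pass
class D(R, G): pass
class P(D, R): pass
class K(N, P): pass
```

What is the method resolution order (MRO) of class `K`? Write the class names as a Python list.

[K, N, P, D, R, G, F, I, object]

L[K] = K + merge(L[N], L[P], [N P])
  take N:  [N G F I object] + [P D R G I object] + [N P]
  take P:  [G F I object] + [P D R G I object] + [P]
  take D:  [G F I object] + [D R G I object]
  take R:  [G F I object] + [R G I object]
  take G:  [G F I object] + [G I object]
  take F:  [F I object] + [I object]
  take I:  [I object] + [I object]
  take object:  [object] + [object]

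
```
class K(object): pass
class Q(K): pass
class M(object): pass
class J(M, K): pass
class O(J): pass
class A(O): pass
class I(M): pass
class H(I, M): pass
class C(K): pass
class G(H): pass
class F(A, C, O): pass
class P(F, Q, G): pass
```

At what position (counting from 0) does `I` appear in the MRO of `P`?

9

L[P] = P + merge(L[F], L[Q], L[G], [F Q G])
  take F:  [F A C O J M K object] + [Q K object] + [G H I M object] + [F Q G]
  take A:  [A C O J M K object] + [Q K object] + [G H I M object] + [Q G]
  take C:  [C O J M K object] + [Q K object] + [G H I M object] + [Q G]
  take O:  [O J M K object] + [Q K object] + [G H I M object] + [Q G]
  take J:  [J M K object] + [Q K object] + [G H I M object] + [Q G]
  take Q:  [M K object] + [Q K object] + [G H I M object] + [Q G]
  take G:  [M K object] + [K object] + [G H I M object] + [G]
  take H:  [M K object] + [K object] + [H I M object]
  take I:  [M K object] + [K object] + [I M object]
  take M:  [M K object] + [K object] + [M object]
  take K:  [K object] + [K object] + [object]
  take object:  [object] + [object] + [object]
MRO: P F A C O J Q G H I M K object
I sits at index 9.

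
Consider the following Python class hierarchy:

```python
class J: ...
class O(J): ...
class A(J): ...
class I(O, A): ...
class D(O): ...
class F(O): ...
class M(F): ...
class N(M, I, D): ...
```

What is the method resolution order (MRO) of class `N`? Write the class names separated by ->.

N -> M -> F -> I -> D -> O -> A -> J -> object

L[N] = N + merge(L[M], L[I], L[D], [M I D])
  take M:  [M F O J object] + [I O A J object] + [D O J object] + [M I D]
  take F:  [F O J object] + [I O A J object] + [D O J object] + [I D]
  take I:  [O J object] + [I O A J object] + [D O J object] + [I D]
  take D:  [O J object] + [O A J object] + [D O J object] + [D]
  take O:  [O J object] + [O A J object] + [O J object]
  take A:  [J object] + [A J object] + [J object]
  take J:  [J object] + [J object] + [J object]
  take object:  [object] + [object] + [object]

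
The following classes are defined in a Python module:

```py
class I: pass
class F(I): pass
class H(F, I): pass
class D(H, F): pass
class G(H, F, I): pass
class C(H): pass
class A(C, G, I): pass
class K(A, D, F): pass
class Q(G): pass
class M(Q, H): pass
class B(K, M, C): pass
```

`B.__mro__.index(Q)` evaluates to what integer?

5

L[B] = B + merge(L[K], L[M], L[C], [K M C])
  take K:  [K A C G D H F I object] + [M Q G H F I object] + [C H F I object] + [K M C]
  take A:  [A C G D H F I object] + [M Q G H F I object] + [C H F I object] + [M C]
  take M:  [C G D H F I object] + [M Q G H F I object] + [C H F I object] + [M C]
  take C:  [C G D H F I object] + [Q G H F I object] + [C H F I object] + [C]
  take Q:  [G D H F I object] + [Q G H F I object] + [H F I object]
  take G:  [G D H F I object] + [G H F I object] + [H F I object]
  take D:  [D H F I object] + [H F I object] + [H F I object]
  take H:  [H F I object] + [H F I object] + [H F I object]
  take F:  [F I object] + [F I object] + [F I object]
  take I:  [I object] + [I object] + [I object]
  take object:  [object] + [object] + [object]
MRO: B K A M C Q G D H F I object
Q sits at index 5.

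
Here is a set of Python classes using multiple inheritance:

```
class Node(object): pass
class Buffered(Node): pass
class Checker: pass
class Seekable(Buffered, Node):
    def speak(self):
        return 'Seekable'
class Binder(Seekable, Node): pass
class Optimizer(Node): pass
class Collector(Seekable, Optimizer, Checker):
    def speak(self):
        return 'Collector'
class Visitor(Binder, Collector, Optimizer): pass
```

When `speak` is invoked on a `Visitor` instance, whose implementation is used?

Collector

L[Visitor] = Visitor + merge(L[Binder], L[Collector], L[Optimizer], [Binder Collector Optimizer])
  take Binder:  [Binder Seekable Buffered Node object] + [Collector Seekable Buffered Optimizer Node Checker object] + [Optimizer Node object] + [Binder Collector Optimizer]
  take Collector:  [Seekable Buffered Node object] + [Collector Seekable Buffered Optimizer Node Checker object] + [Optimizer Node object] + [Collector Optimizer]
  take Seekable:  [Seekable Buffered Node object] + [Seekable Buffered Optimizer Node Checker object] + [Optimizer Node object] + [Optimizer]
  take Buffered:  [Buffered Node object] + [Buffered Optimizer Node Checker object] + [Optimizer Node object] + [Optimizer]
  take Optimizer:  [Node object] + [Optimizer Node Checker object] + [Optimizer Node object] + [Optimizer]
  take Node:  [Node object] + [Node Checker object] + [Node object]
  take Checker:  [object] + [Checker object] + [object]
  take object:  [object] + [object] + [object]
MRO: Visitor Binder Collector Seekable Buffered Optimizer Node Checker object
speak is defined in: Collector, Seekable. First along the MRO is Collector.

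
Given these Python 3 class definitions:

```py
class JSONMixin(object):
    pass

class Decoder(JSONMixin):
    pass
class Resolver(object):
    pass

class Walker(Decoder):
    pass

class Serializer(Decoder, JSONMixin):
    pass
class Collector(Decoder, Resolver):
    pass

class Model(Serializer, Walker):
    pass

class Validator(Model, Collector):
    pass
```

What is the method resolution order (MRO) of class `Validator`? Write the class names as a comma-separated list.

L[Validator] = Validator + merge(L[Model], L[Collector], [Model Collector])
  take Model:  [Model Serializer Walker Decoder JSONMixin object] + [Collector Decoder JSONMixin Resolver object] + [Model Collector]
  take Serializer:  [Serializer Walker Decoder JSONMixin object] + [Collector Decoder JSONMixin Resolver object] + [Collector]
  take Walker:  [Walker Decoder JSONMixin object] + [Collector Decoder JSONMixin Resolver object] + [Collector]
  take Collector:  [Decoder JSONMixin object] + [Collector Decoder JSONMixin Resolver object] + [Collector]
  take Decoder:  [Decoder JSONMixin object] + [Decoder JSONMixin Resolver object]
  take JSONMixin:  [JSONMixin object] + [JSONMixin Resolver object]
  take Resolver:  [object] + [Resolver object]
  take object:  [object] + [object]

Validator, Model, Serializer, Walker, Collector, Decoder, JSONMixin, Resolver, object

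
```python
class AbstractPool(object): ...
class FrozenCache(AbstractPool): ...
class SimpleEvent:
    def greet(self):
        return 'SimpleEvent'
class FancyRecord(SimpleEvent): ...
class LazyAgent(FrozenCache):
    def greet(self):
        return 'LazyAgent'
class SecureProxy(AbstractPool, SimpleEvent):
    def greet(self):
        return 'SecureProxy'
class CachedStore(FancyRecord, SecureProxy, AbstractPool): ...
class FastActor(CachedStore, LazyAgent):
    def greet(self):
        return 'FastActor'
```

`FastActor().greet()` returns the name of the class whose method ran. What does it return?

FastActor

L[FastActor] = FastActor + merge(L[CachedStore], L[LazyAgent], [CachedStore LazyAgent])
  take CachedStore:  [CachedStore FancyRecord SecureProxy AbstractPool SimpleEvent object] + [LazyAgent FrozenCache AbstractPool object] + [CachedStore LazyAgent]
  take FancyRecord:  [FancyRecord SecureProxy AbstractPool SimpleEvent object] + [LazyAgent FrozenCache AbstractPool object] + [LazyAgent]
  take SecureProxy:  [SecureProxy AbstractPool SimpleEvent object] + [LazyAgent FrozenCache AbstractPool object] + [LazyAgent]
  take LazyAgent:  [AbstractPool SimpleEvent object] + [LazyAgent FrozenCache AbstractPool object] + [LazyAgent]
  take FrozenCache:  [AbstractPool SimpleEvent object] + [FrozenCache AbstractPool object]
  take AbstractPool:  [AbstractPool SimpleEvent object] + [AbstractPool object]
  take SimpleEvent:  [SimpleEvent object] + [object]
  take object:  [object] + [object]
MRO: FastActor CachedStore FancyRecord SecureProxy LazyAgent FrozenCache AbstractPool SimpleEvent object
greet is defined in: FastActor, LazyAgent, SecureProxy, SimpleEvent. First along the MRO is FastActor.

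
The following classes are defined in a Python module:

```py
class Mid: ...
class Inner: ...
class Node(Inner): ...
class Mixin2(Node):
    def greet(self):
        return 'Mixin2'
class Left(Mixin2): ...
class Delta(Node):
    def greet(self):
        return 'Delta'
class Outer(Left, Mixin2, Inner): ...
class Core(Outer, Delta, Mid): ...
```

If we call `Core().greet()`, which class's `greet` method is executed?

Mixin2

L[Core] = Core + merge(L[Outer], L[Delta], L[Mid], [Outer Delta Mid])
  take Outer:  [Outer Left Mixin2 Node Inner object] + [Delta Node Inner object] + [Mid object] + [Outer Delta Mid]
  take Left:  [Left Mixin2 Node Inner object] + [Delta Node Inner object] + [Mid object] + [Delta Mid]
  take Mixin2:  [Mixin2 Node Inner object] + [Delta Node Inner object] + [Mid object] + [Delta Mid]
  take Delta:  [Node Inner object] + [Delta Node Inner object] + [Mid object] + [Delta Mid]
  take Node:  [Node Inner object] + [Node Inner object] + [Mid object] + [Mid]
  take Inner:  [Inner object] + [Inner object] + [Mid object] + [Mid]
  take Mid:  [object] + [object] + [Mid object] + [Mid]
  take object:  [object] + [object] + [object]
MRO: Core Outer Left Mixin2 Delta Node Inner Mid object
greet is defined in: Delta, Mixin2. First along the MRO is Mixin2.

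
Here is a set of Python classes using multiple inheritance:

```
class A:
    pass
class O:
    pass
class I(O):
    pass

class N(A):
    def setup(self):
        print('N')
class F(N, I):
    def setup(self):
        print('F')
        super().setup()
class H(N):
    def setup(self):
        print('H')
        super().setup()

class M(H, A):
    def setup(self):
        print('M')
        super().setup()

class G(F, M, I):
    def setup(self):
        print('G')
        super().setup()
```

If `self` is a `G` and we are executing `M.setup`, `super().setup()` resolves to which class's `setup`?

L[G] = G + merge(L[F], L[M], L[I], [F M I])
  take F:  [F N A I O object] + [M H N A object] + [I O object] + [F M I]
  take M:  [N A I O object] + [M H N A object] + [I O object] + [M I]
  take H:  [N A I O object] + [H N A object] + [I O object] + [I]
  take N:  [N A I O object] + [N A object] + [I O object] + [I]
  take A:  [A I O object] + [A object] + [I O object] + [I]
  take I:  [I O object] + [object] + [I O object] + [I]
  take O:  [O object] + [object] + [O object]
  take object:  [object] + [object] + [object]
MRO: G F M H N A I O object
super() in M.setup on a G instance goes to the class after M in G's MRO: H.

H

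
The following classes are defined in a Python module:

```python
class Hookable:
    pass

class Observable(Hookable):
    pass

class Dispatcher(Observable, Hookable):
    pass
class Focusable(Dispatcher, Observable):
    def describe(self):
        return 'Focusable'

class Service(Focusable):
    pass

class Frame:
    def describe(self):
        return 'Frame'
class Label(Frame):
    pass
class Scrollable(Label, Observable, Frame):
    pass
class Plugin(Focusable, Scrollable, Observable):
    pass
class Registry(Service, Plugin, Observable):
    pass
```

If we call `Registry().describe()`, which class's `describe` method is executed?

Focusable

L[Registry] = Registry + merge(L[Service], L[Plugin], L[Observable], [Service Plugin Observable])
  take Service:  [Service Focusable Dispatcher Observable Hookable object] + [Plugin Focusable Dispatcher Scrollable Label Observable Frame Hookable object] + [Observable Hookable object] + [Service Plugin Observable]
  take Plugin:  [Focusable Dispatcher Observable Hookable object] + [Plugin Focusable Dispatcher Scrollable Label Observable Frame Hookable object] + [Observable Hookable object] + [Plugin Observable]
  take Focusable:  [Focusable Dispatcher Observable Hookable object] + [Focusable Dispatcher Scrollable Label Observable Frame Hookable object] + [Observable Hookable object] + [Observable]
  take Dispatcher:  [Dispatcher Observable Hookable object] + [Dispatcher Scrollable Label Observable Frame Hookable object] + [Observable Hookable object] + [Observable]
  take Scrollable:  [Observable Hookable object] + [Scrollable Label Observable Frame Hookable object] + [Observable Hookable object] + [Observable]
  take Label:  [Observable Hookable object] + [Label Observable Frame Hookable object] + [Observable Hookable object] + [Observable]
  take Observable:  [Observable Hookable object] + [Observable Frame Hookable object] + [Observable Hookable object] + [Observable]
  take Frame:  [Hookable object] + [Frame Hookable object] + [Hookable object]
  take Hookable:  [Hookable object] + [Hookable object] + [Hookable object]
  take object:  [object] + [object] + [object]
MRO: Registry Service Plugin Focusable Dispatcher Scrollable Label Observable Frame Hookable object
describe is defined in: Focusable, Frame. First along the MRO is Focusable.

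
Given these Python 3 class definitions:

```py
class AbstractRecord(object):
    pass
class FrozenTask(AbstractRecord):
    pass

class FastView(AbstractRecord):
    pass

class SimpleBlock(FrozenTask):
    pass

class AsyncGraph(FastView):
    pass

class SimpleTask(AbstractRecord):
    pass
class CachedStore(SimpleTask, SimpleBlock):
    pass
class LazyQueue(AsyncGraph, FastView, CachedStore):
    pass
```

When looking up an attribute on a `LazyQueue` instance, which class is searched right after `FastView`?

CachedStore

L[LazyQueue] = LazyQueue + merge(L[AsyncGraph], L[FastView], L[CachedStore], [AsyncGraph FastView CachedStore])
  take AsyncGraph:  [AsyncGraph FastView AbstractRecord object] + [FastView AbstractRecord object] + [CachedStore SimpleTask SimpleBlock FrozenTask AbstractRecord object] + [AsyncGraph FastView CachedStore]
  take FastView:  [FastView AbstractRecord object] + [FastView AbstractRecord object] + [CachedStore SimpleTask SimpleBlock FrozenTask AbstractRecord object] + [FastView CachedStore]
  take CachedStore:  [AbstractRecord object] + [AbstractRecord object] + [CachedStore SimpleTask SimpleBlock FrozenTask AbstractRecord object] + [CachedStore]
  take SimpleTask:  [AbstractRecord object] + [AbstractRecord object] + [SimpleTask SimpleBlock FrozenTask AbstractRecord object]
  take SimpleBlock:  [AbstractRecord object] + [AbstractRecord object] + [SimpleBlock FrozenTask AbstractRecord object]
  take FrozenTask:  [AbstractRecord object] + [AbstractRecord object] + [FrozenTask AbstractRecord object]
  take AbstractRecord:  [AbstractRecord object] + [AbstractRecord object] + [AbstractRecord object]
  take object:  [object] + [object] + [object]
MRO: LazyQueue AsyncGraph FastView CachedStore SimpleTask SimpleBlock FrozenTask AbstractRecord object
FastView is at position 2; next is CachedStore.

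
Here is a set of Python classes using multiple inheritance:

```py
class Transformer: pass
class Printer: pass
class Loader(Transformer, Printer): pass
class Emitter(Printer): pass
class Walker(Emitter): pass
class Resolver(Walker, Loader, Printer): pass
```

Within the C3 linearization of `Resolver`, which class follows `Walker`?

L[Resolver] = Resolver + merge(L[Walker], L[Loader], L[Printer], [Walker Loader Printer])
  take Walker:  [Walker Emitter Printer object] + [Loader Transformer Printer object] + [Printer object] + [Walker Loader Printer]
  take Emitter:  [Emitter Printer object] + [Loader Transformer Printer object] + [Printer object] + [Loader Printer]
  take Loader:  [Printer object] + [Loader Transformer Printer object] + [Printer object] + [Loader Printer]
  take Transformer:  [Printer object] + [Transformer Printer object] + [Printer object] + [Printer]
  take Printer:  [Printer object] + [Printer object] + [Printer object] + [Printer]
  take object:  [object] + [object] + [object]
MRO: Resolver Walker Emitter Loader Transformer Printer object
Walker is at position 1; next is Emitter.

Emitter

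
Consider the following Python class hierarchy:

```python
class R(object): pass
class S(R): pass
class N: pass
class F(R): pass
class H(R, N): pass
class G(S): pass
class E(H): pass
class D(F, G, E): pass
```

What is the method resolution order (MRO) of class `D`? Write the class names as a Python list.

L[D] = D + merge(L[F], L[G], L[E], [F G E])
  take F:  [F R object] + [G S R object] + [E H R N object] + [F G E]
  take G:  [R object] + [G S R object] + [E H R N object] + [G E]
  take S:  [R object] + [S R object] + [E H R N object] + [E]
  take E:  [R object] + [R object] + [E H R N object] + [E]
  take H:  [R object] + [R object] + [H R N object]
  take R:  [R object] + [R object] + [R N object]
  take N:  [object] + [object] + [N object]
  take object:  [object] + [object] + [object]

[D, F, G, S, E, H, R, N, object]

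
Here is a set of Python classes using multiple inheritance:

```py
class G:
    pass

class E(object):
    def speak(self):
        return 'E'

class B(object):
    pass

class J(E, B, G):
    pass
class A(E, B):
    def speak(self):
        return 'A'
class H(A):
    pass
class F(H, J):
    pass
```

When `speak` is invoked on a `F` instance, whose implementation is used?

A

L[F] = F + merge(L[H], L[J], [H J])
  take H:  [H A E B object] + [J E B G object] + [H J]
  take A:  [A E B object] + [J E B G object] + [J]
  take J:  [E B object] + [J E B G object] + [J]
  take E:  [E B object] + [E B G object]
  take B:  [B object] + [B G object]
  take G:  [object] + [G object]
  take object:  [object] + [object]
MRO: F H A J E B G object
speak is defined in: A, E. First along the MRO is A.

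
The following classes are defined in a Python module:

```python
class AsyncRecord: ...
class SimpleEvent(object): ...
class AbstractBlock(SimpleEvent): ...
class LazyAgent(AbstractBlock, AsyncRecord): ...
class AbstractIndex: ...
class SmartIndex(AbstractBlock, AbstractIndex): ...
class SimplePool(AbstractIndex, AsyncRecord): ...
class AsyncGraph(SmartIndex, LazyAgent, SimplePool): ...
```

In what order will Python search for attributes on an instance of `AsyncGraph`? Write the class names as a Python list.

[AsyncGraph, SmartIndex, LazyAgent, AbstractBlock, SimpleEvent, SimplePool, AbstractIndex, AsyncRecord, object]

L[AsyncGraph] = AsyncGraph + merge(L[SmartIndex], L[LazyAgent], L[SimplePool], [SmartIndex LazyAgent SimplePool])
  take SmartIndex:  [SmartIndex AbstractBlock SimpleEvent AbstractIndex object] + [LazyAgent AbstractBlock SimpleEvent AsyncRecord object] + [SimplePool AbstractIndex AsyncRecord object] + [SmartIndex LazyAgent SimplePool]
  take LazyAgent:  [AbstractBlock SimpleEvent AbstractIndex object] + [LazyAgent AbstractBlock SimpleEvent AsyncRecord object] + [SimplePool AbstractIndex AsyncRecord object] + [LazyAgent SimplePool]
  take AbstractBlock:  [AbstractBlock SimpleEvent AbstractIndex object] + [AbstractBlock SimpleEvent AsyncRecord object] + [SimplePool AbstractIndex AsyncRecord object] + [SimplePool]
  take SimpleEvent:  [SimpleEvent AbstractIndex object] + [SimpleEvent AsyncRecord object] + [SimplePool AbstractIndex AsyncRecord object] + [SimplePool]
  take SimplePool:  [AbstractIndex object] + [AsyncRecord object] + [SimplePool AbstractIndex AsyncRecord object] + [SimplePool]
  take AbstractIndex:  [AbstractIndex object] + [AsyncRecord object] + [AbstractIndex AsyncRecord object]
  take AsyncRecord:  [object] + [AsyncRecord object] + [AsyncRecord object]
  take object:  [object] + [object] + [object]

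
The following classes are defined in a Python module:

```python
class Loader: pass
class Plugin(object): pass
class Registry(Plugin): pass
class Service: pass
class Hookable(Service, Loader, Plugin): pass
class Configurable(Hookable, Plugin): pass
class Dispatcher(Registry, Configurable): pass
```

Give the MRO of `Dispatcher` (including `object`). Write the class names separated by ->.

L[Dispatcher] = Dispatcher + merge(L[Registry], L[Configurable], [Registry Configurable])
  take Registry:  [Registry Plugin object] + [Configurable Hookable Service Loader Plugin object] + [Registry Configurable]
  take Configurable:  [Plugin object] + [Configurable Hookable Service Loader Plugin object] + [Configurable]
  take Hookable:  [Plugin object] + [Hookable Service Loader Plugin object]
  take Service:  [Plugin object] + [Service Loader Plugin object]
  take Loader:  [Plugin object] + [Loader Plugin object]
  take Plugin:  [Plugin object] + [Plugin object]
  take object:  [object] + [object]

Dispatcher -> Registry -> Configurable -> Hookable -> Service -> Loader -> Plugin -> object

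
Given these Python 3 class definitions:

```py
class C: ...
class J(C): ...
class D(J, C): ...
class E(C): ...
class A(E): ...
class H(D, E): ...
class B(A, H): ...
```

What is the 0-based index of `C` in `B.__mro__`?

L[B] = B + merge(L[A], L[H], [A H])
  take A:  [A E C object] + [H D J E C object] + [A H]
  take H:  [E C object] + [H D J E C object] + [H]
  take D:  [E C object] + [D J E C object]
  take J:  [E C object] + [J E C object]
  take E:  [E C object] + [E C object]
  take C:  [C object] + [C object]
  take object:  [object] + [object]
MRO: B A H D J E C object
C sits at index 6.

6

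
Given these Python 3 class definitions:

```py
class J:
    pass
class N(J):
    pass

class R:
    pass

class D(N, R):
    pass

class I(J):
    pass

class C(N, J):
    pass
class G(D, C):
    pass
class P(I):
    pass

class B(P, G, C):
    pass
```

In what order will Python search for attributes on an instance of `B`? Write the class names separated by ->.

L[B] = B + merge(L[P], L[G], L[C], [P G C])
  take P:  [P I J object] + [G D C N J R object] + [C N J object] + [P G C]
  take I:  [I J object] + [G D C N J R object] + [C N J object] + [G C]
  take G:  [J object] + [G D C N J R object] + [C N J object] + [G C]
  take D:  [J object] + [D C N J R object] + [C N J object] + [C]
  take C:  [J object] + [C N J R object] + [C N J object] + [C]
  take N:  [J object] + [N J R object] + [N J object]
  take J:  [J object] + [J R object] + [J object]
  take R:  [object] + [R object] + [object]
  take object:  [object] + [object] + [object]

B -> P -> I -> G -> D -> C -> N -> J -> R -> object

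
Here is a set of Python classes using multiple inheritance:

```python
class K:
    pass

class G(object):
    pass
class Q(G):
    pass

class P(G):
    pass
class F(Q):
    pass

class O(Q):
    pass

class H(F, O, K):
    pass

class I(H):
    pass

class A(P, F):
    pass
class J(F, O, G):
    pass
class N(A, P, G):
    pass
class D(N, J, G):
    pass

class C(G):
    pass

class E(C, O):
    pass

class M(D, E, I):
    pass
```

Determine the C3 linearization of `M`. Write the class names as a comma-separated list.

M, D, N, A, P, J, E, C, I, H, F, O, Q, G, K, object

L[M] = M + merge(L[D], L[E], L[I], [D E I])
  take D:  [D N A P J F O Q G object] + [E C O Q G object] + [I H F O Q G K object] + [D E I]
  take N:  [N A P J F O Q G object] + [E C O Q G object] + [I H F O Q G K object] + [E I]
  take A:  [A P J F O Q G object] + [E C O Q G object] + [I H F O Q G K object] + [E I]
  take P:  [P J F O Q G object] + [E C O Q G object] + [I H F O Q G K object] + [E I]
  take J:  [J F O Q G object] + [E C O Q G object] + [I H F O Q G K object] + [E I]
  take E:  [F O Q G object] + [E C O Q G object] + [I H F O Q G K object] + [E I]
  take C:  [F O Q G object] + [C O Q G object] + [I H F O Q G K object] + [I]
  take I:  [F O Q G object] + [O Q G object] + [I H F O Q G K object] + [I]
  take H:  [F O Q G object] + [O Q G object] + [H F O Q G K object]
  take F:  [F O Q G object] + [O Q G object] + [F O Q G K object]
  take O:  [O Q G object] + [O Q G object] + [O Q G K object]
  take Q:  [Q G object] + [Q G object] + [Q G K object]
  take G:  [G object] + [G object] + [G K object]
  take K:  [object] + [object] + [K object]
  take object:  [object] + [object] + [object]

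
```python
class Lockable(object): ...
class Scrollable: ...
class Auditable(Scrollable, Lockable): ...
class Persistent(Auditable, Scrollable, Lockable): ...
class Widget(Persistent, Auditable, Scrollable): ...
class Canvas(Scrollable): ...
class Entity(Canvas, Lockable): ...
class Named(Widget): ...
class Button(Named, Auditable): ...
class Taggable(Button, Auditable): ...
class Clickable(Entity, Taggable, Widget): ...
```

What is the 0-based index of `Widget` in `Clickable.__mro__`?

L[Clickable] = Clickable + merge(L[Entity], L[Taggable], L[Widget], [Entity Taggable Widget])
  take Entity:  [Entity Canvas Scrollable Lockable object] + [Taggable Button Named Widget Persistent Auditable Scrollable Lockable object] + [Widget Persistent Auditable Scrollable Lockable object] + [Entity Taggable Widget]
  take Canvas:  [Canvas Scrollable Lockable object] + [Taggable Button Named Widget Persistent Auditable Scrollable Lockable object] + [Widget Persistent Auditable Scrollable Lockable object] + [Taggable Widget]
  take Taggable:  [Scrollable Lockable object] + [Taggable Button Named Widget Persistent Auditable Scrollable Lockable object] + [Widget Persistent Auditable Scrollable Lockable object] + [Taggable Widget]
  take Button:  [Scrollable Lockable object] + [Button Named Widget Persistent Auditable Scrollable Lockable object] + [Widget Persistent Auditable Scrollable Lockable object] + [Widget]
  take Named:  [Scrollable Lockable object] + [Named Widget Persistent Auditable Scrollable Lockable object] + [Widget Persistent Auditable Scrollable Lockable object] + [Widget]
  take Widget:  [Scrollable Lockable object] + [Widget Persistent Auditable Scrollable Lockable object] + [Widget Persistent Auditable Scrollable Lockable object] + [Widget]
  take Persistent:  [Scrollable Lockable object] + [Persistent Auditable Scrollable Lockable object] + [Persistent Auditable Scrollable Lockable object]
  take Auditable:  [Scrollable Lockable object] + [Auditable Scrollable Lockable object] + [Auditable Scrollable Lockable object]
  take Scrollable:  [Scrollable Lockable object] + [Scrollable Lockable object] + [Scrollable Lockable object]
  take Lockable:  [Lockable object] + [Lockable object] + [Lockable object]
  take object:  [object] + [object] + [object]
MRO: Clickable Entity Canvas Taggable Button Named Widget Persistent Auditable Scrollable Lockable object
Widget sits at index 6.

6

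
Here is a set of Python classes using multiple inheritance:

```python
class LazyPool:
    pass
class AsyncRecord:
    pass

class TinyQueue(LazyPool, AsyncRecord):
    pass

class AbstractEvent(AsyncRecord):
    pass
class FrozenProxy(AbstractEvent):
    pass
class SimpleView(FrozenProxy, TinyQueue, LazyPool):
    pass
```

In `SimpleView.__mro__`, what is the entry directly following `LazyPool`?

L[SimpleView] = SimpleView + merge(L[FrozenProxy], L[TinyQueue], L[LazyPool], [FrozenProxy TinyQueue LazyPool])
  take FrozenProxy:  [FrozenProxy AbstractEvent AsyncRecord object] + [TinyQueue LazyPool AsyncRecord object] + [LazyPool object] + [FrozenProxy TinyQueue LazyPool]
  take AbstractEvent:  [AbstractEvent AsyncRecord object] + [TinyQueue LazyPool AsyncRecord object] + [LazyPool object] + [TinyQueue LazyPool]
  take TinyQueue:  [AsyncRecord object] + [TinyQueue LazyPool AsyncRecord object] + [LazyPool object] + [TinyQueue LazyPool]
  take LazyPool:  [AsyncRecord object] + [LazyPool AsyncRecord object] + [LazyPool object] + [LazyPool]
  take AsyncRecord:  [AsyncRecord object] + [AsyncRecord object] + [object]
  take object:  [object] + [object] + [object]
MRO: SimpleView FrozenProxy AbstractEvent TinyQueue LazyPool AsyncRecord object
LazyPool is at position 4; next is AsyncRecord.

AsyncRecord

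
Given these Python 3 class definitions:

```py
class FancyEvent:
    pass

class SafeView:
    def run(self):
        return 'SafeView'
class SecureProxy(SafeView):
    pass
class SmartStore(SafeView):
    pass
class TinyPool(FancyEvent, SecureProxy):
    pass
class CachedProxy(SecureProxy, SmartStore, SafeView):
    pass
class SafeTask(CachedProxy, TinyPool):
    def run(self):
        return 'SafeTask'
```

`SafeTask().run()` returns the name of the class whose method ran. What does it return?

SafeTask

L[SafeTask] = SafeTask + merge(L[CachedProxy], L[TinyPool], [CachedProxy TinyPool])
  take CachedProxy:  [CachedProxy SecureProxy SmartStore SafeView object] + [TinyPool FancyEvent SecureProxy SafeView object] + [CachedProxy TinyPool]
  take TinyPool:  [SecureProxy SmartStore SafeView object] + [TinyPool FancyEvent SecureProxy SafeView object] + [TinyPool]
  take FancyEvent:  [SecureProxy SmartStore SafeView object] + [FancyEvent SecureProxy SafeView object]
  take SecureProxy:  [SecureProxy SmartStore SafeView object] + [SecureProxy SafeView object]
  take SmartStore:  [SmartStore SafeView object] + [SafeView object]
  take SafeView:  [SafeView object] + [SafeView object]
  take object:  [object] + [object]
MRO: SafeTask CachedProxy TinyPool FancyEvent SecureProxy SmartStore SafeView object
run is defined in: SafeTask, SafeView. First along the MRO is SafeTask.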